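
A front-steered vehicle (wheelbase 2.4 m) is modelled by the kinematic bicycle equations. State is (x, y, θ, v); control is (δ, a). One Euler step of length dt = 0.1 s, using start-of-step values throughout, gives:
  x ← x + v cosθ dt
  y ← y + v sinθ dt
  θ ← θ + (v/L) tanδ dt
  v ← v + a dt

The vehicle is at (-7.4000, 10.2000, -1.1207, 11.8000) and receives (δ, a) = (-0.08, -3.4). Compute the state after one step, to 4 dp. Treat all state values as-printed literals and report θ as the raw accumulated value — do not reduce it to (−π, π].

(-6.8866, 9.1375, -1.1601, 11.4600)

x' = -7.4000 + 11.8000·cos(-1.1207)·0.1 = -6.8866
y' = 10.2000 + 11.8000·sin(-1.1207)·0.1 = 9.1375
θ' = -1.1207 + (11.8000/2.4)·tan(-0.08)·0.1 = -1.1601
v' = 11.8000 − 3.4000·0.1 = 11.4600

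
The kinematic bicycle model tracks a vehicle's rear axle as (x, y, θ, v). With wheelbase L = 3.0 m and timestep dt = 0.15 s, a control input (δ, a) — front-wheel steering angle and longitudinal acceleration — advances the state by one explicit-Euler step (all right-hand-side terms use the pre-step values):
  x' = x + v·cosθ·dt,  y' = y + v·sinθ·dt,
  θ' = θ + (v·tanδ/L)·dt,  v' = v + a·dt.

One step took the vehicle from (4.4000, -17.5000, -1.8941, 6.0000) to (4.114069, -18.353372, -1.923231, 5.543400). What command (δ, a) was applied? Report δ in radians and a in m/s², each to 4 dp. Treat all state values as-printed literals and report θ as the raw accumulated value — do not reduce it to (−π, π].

δ = -0.0968, a = -3.0440

a = (v'−v)/dt = (-0.456600)/0.15 = -3.0440
Δθ = θ'−θ = -0.029131;  (v·dt/L) = 6.0000·0.15/3.0 = 0.300000
tan δ = Δθ·L/(v·dt) = -0.097103  →  δ = -0.0968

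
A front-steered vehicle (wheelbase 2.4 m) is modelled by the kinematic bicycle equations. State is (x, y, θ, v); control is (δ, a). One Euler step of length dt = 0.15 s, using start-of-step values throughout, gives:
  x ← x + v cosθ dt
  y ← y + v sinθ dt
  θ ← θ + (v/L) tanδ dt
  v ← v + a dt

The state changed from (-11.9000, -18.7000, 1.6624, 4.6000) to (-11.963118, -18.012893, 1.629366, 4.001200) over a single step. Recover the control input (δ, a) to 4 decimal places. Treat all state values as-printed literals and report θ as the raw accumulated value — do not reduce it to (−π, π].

a = (v'−v)/dt = (-0.598800)/0.15 = -3.9920
Δθ = θ'−θ = -0.033034;  (v·dt/L) = 4.6000·0.15/2.4 = 0.287500
tan δ = Δθ·L/(v·dt) = -0.114901  →  δ = -0.1144

δ = -0.1144, a = -3.9920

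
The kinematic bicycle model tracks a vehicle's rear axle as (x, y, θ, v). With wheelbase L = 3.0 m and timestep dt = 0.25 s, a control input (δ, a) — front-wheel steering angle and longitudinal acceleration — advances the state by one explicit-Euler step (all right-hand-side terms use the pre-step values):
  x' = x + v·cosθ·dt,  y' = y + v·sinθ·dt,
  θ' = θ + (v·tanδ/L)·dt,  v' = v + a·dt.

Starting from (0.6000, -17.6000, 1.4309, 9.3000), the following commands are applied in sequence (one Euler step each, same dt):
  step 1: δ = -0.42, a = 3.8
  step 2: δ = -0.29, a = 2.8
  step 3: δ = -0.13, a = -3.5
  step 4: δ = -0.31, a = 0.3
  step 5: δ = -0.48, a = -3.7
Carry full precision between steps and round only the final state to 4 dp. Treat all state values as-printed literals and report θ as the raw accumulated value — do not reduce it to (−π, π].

(8.1719, -8.2844, 0.0013, 9.2250)

after step 1 (δ=-0.42, a=3.8): (0.924199, -15.297714, 1.084806, 10.250000)
after step 2 (δ=-0.29, a=2.8): (2.121102, -13.031919, 0.829912, 10.950000)
after step 3 (δ=-0.13, a=-3.5): (3.968752, -11.011994, 0.710614, 10.075000)
after step 4 (δ=-0.31, a=0.3): (5.877867, -9.369015, 0.441673, 10.150000)
after step 5 (δ=-0.48, a=-3.7): (8.171863, -8.284355, 0.001323, 9.225000)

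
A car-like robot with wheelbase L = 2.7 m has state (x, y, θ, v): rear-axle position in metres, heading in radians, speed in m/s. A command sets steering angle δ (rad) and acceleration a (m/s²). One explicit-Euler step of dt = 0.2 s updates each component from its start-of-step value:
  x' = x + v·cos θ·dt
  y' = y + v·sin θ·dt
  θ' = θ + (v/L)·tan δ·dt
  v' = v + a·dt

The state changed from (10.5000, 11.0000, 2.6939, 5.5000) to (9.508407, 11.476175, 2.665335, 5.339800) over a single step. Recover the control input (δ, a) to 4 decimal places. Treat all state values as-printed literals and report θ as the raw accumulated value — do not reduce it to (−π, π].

δ = -0.0700, a = -0.8010

a = (v'−v)/dt = (-0.160200)/0.2 = -0.8010
Δθ = θ'−θ = -0.028565;  (v·dt/L) = 5.5000·0.2/2.7 = 0.407407
tan δ = Δθ·L/(v·dt) = -0.070114  →  δ = -0.0700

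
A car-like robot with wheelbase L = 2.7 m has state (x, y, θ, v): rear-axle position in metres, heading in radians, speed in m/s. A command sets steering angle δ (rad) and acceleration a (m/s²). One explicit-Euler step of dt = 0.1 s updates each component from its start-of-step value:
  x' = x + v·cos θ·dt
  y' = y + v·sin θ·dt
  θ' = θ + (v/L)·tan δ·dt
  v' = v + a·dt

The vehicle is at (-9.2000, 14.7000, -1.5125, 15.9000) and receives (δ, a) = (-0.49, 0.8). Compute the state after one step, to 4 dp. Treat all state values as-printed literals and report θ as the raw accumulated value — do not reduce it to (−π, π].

x' = -9.2000 + 15.9000·cos(-1.5125)·0.1 = -9.1074
y' = 14.7000 + 15.9000·sin(-1.5125)·0.1 = 13.1127
θ' = -1.5125 + (15.9000/2.7)·tan(-0.49)·0.1 = -1.8266
v' = 15.9000 + 0.8000·0.1 = 15.9800

(-9.1074, 13.1127, -1.8266, 15.9800)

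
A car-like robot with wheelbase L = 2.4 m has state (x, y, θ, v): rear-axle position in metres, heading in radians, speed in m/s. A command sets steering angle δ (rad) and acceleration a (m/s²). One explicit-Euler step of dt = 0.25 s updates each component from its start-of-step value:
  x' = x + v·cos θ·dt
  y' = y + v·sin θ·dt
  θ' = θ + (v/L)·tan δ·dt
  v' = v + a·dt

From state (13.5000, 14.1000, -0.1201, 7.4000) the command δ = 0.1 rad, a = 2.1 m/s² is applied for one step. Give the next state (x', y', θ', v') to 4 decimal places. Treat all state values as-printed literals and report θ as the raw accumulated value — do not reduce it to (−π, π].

x' = 13.5000 + 7.4000·cos(-0.1201)·0.25 = 15.3367
y' = 14.1000 + 7.4000·sin(-0.1201)·0.25 = 13.8783
θ' = -0.1201 + (7.4000/2.4)·tan(0.1)·0.25 = -0.0428
v' = 7.4000 + 2.1000·0.25 = 7.9250

(15.3367, 13.8783, -0.0428, 7.9250)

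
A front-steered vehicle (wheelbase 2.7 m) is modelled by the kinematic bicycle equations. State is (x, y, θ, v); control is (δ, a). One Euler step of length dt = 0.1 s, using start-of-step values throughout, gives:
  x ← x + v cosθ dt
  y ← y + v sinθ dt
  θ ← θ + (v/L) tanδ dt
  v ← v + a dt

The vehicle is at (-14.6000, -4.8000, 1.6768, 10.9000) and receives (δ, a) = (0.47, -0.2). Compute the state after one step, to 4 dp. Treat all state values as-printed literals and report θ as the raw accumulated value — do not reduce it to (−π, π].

x' = -14.6000 + 10.9000·cos(1.6768)·0.1 = -14.7153
y' = -4.8000 + 10.9000·sin(1.6768)·0.1 = -3.7161
θ' = 1.6768 + (10.9000/2.7)·tan(0.47)·0.1 = 1.8819
v' = 10.9000 − 0.2000·0.1 = 10.8800

(-14.7153, -3.7161, 1.8819, 10.8800)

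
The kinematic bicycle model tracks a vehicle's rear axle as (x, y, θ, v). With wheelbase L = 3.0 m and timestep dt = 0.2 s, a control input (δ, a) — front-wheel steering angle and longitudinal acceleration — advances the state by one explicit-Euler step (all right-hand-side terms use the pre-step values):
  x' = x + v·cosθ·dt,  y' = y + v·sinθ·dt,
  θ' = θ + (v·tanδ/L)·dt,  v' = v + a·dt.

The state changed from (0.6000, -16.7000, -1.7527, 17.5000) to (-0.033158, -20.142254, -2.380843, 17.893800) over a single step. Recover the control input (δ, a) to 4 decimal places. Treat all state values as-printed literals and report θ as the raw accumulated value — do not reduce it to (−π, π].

a = (v'−v)/dt = (0.393800)/0.2 = 1.9690
Δθ = θ'−θ = -0.628143;  (v·dt/L) = 17.5000·0.2/3.0 = 1.166667
tan δ = Δθ·L/(v·dt) = -0.538408  →  δ = -0.4939

δ = -0.4939, a = 1.9690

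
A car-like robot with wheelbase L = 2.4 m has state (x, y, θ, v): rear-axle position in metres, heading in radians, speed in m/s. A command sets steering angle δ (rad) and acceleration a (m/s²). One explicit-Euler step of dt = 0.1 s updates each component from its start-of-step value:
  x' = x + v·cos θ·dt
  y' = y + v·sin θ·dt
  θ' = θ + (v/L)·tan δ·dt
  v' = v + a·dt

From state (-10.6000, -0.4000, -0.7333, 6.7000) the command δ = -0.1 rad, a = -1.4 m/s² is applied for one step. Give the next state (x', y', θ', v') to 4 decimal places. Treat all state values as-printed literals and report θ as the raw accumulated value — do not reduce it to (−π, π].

(-10.1022, -0.8484, -0.7613, 6.5600)

x' = -10.6000 + 6.7000·cos(-0.7333)·0.1 = -10.1022
y' = -0.4000 + 6.7000·sin(-0.7333)·0.1 = -0.8484
θ' = -0.7333 + (6.7000/2.4)·tan(-0.1)·0.1 = -0.7613
v' = 6.7000 − 1.4000·0.1 = 6.5600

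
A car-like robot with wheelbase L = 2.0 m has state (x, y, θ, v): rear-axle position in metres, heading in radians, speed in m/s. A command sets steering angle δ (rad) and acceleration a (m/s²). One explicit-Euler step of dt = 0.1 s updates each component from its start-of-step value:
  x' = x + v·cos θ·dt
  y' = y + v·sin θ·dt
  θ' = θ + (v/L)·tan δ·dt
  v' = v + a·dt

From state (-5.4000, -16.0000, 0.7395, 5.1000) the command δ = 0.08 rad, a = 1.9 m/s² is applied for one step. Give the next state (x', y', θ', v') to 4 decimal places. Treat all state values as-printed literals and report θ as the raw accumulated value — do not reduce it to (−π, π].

(-5.0232, -15.6563, 0.7599, 5.2900)

x' = -5.4000 + 5.1000·cos(0.7395)·0.1 = -5.0232
y' = -16.0000 + 5.1000·sin(0.7395)·0.1 = -15.6563
θ' = 0.7395 + (5.1000/2.0)·tan(0.08)·0.1 = 0.7599
v' = 5.1000 + 1.9000·0.1 = 5.2900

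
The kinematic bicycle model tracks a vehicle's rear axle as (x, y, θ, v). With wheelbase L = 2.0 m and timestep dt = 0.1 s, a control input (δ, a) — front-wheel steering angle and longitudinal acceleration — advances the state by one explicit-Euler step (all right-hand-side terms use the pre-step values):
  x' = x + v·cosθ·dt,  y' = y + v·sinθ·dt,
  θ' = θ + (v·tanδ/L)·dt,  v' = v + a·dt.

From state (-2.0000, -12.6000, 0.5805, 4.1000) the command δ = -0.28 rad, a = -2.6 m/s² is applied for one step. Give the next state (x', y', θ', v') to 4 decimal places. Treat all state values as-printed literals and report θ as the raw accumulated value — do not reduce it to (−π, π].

(-1.6572, -12.3751, 0.5216, 3.8400)

x' = -2.0000 + 4.1000·cos(0.5805)·0.1 = -1.6572
y' = -12.6000 + 4.1000·sin(0.5805)·0.1 = -12.3751
θ' = 0.5805 + (4.1000/2.0)·tan(-0.28)·0.1 = 0.5216
v' = 4.1000 − 2.6000·0.1 = 3.8400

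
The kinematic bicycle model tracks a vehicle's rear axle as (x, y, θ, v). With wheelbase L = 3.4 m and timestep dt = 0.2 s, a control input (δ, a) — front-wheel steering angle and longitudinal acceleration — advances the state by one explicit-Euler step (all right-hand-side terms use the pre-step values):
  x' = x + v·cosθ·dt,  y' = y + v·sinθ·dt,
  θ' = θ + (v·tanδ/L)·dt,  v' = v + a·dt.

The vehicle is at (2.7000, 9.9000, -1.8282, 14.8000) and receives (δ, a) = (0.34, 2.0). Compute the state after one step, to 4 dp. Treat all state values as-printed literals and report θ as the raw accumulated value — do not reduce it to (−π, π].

(1.9465, 7.0375, -1.5202, 15.2000)

x' = 2.7000 + 14.8000·cos(-1.8282)·0.2 = 1.9465
y' = 9.9000 + 14.8000·sin(-1.8282)·0.2 = 7.0375
θ' = -1.8282 + (14.8000/3.4)·tan(0.34)·0.2 = -1.5202
v' = 14.8000 + 2.0000·0.2 = 15.2000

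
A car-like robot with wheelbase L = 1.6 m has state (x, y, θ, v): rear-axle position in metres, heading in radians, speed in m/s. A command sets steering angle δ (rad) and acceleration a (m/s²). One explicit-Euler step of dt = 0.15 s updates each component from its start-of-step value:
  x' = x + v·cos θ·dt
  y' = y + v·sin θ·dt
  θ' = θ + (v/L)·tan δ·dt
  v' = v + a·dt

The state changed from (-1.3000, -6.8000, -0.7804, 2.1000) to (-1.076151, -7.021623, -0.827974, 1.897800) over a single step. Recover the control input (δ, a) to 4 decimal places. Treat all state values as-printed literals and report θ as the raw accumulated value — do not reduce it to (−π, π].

δ = -0.2371, a = -1.3480

a = (v'−v)/dt = (-0.202200)/0.15 = -1.3480
Δθ = θ'−θ = -0.047574;  (v·dt/L) = 2.1000·0.15/1.6 = 0.196875
tan δ = Δθ·L/(v·dt) = -0.241646  →  δ = -0.2371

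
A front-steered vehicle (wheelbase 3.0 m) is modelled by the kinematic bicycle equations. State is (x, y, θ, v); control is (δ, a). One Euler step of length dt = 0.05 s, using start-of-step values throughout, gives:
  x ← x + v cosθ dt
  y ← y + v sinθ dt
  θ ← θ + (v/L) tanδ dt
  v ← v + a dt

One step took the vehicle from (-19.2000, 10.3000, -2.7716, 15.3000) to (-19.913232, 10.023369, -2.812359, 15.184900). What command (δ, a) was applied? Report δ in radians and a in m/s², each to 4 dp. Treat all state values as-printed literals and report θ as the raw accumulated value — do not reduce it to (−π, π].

a = (v'−v)/dt = (-0.115100)/0.05 = -2.3020
Δθ = θ'−θ = -0.040759;  (v·dt/L) = 15.3000·0.05/3.0 = 0.255000
tan δ = Δθ·L/(v·dt) = -0.159839  →  δ = -0.1585

δ = -0.1585, a = -2.3020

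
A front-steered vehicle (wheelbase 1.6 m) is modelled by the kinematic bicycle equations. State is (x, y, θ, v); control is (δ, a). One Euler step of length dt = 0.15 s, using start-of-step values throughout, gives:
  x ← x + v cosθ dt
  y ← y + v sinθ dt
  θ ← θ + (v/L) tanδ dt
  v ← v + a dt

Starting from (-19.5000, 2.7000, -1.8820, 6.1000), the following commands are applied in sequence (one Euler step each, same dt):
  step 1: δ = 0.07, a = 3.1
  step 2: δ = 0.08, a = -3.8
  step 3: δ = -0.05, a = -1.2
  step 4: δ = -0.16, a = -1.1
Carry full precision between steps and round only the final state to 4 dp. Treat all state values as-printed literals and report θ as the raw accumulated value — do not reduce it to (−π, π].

after step 1 (δ=0.07, a=3.1): (-19.780177, 1.828951, -1.841903, 6.565000)
after step 2 (δ=0.08, a=-3.8): (-20.043891, 0.880169, -1.792560, 5.995000)
after step 3 (δ=-0.05, a=-1.2): (-20.241682, 0.002941, -1.820685, 5.815000)
after step 4 (δ=-0.16, a=-1.1): (-20.457387, -0.842217, -1.908662, 5.650000)

(-20.4574, -0.8422, -1.9087, 5.6500)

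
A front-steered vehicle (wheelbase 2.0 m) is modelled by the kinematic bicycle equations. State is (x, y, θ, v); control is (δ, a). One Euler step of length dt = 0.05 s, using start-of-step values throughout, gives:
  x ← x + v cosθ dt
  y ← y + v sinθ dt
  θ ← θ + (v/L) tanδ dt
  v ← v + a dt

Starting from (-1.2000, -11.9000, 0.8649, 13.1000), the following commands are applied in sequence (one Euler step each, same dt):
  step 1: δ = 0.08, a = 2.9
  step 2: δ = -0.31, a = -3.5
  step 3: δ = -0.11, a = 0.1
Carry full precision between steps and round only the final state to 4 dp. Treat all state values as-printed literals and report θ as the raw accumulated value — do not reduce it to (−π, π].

(0.1034, -10.4245, 0.7490, 13.0750)

after step 1 (δ=0.08, a=2.9): (-0.775091, -11.401525, 0.891156, 13.245000)
after step 2 (δ=-0.31, a=-3.5): (-0.358858, -10.886428, 0.785088, 13.070000)
after step 3 (δ=-0.11, a=0.1): (0.103380, -10.424477, 0.748999, 13.075000)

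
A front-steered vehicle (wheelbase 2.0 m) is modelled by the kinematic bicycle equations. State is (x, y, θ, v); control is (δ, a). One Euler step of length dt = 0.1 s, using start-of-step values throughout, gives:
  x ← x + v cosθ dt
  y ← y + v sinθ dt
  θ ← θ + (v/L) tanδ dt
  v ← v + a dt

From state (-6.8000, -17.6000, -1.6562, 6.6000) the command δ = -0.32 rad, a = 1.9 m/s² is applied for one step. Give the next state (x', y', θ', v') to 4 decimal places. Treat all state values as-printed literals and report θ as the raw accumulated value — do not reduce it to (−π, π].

(-6.8563, -18.2576, -1.7656, 6.7900)

x' = -6.8000 + 6.6000·cos(-1.6562)·0.1 = -6.8563
y' = -17.6000 + 6.6000·sin(-1.6562)·0.1 = -18.2576
θ' = -1.6562 + (6.6000/2.0)·tan(-0.32)·0.1 = -1.7656
v' = 6.6000 + 1.9000·0.1 = 6.7900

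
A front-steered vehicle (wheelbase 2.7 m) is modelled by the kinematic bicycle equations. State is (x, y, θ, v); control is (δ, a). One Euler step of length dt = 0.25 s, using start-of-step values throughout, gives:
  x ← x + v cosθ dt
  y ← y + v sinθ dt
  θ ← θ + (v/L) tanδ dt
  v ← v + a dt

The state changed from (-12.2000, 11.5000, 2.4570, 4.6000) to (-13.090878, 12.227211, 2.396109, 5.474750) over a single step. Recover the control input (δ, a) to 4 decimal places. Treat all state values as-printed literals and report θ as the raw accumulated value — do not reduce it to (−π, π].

a = (v'−v)/dt = (0.874750)/0.25 = 3.4990
Δθ = θ'−θ = -0.060891;  (v·dt/L) = 4.6000·0.25/2.7 = 0.425926
tan δ = Δθ·L/(v·dt) = -0.142961  →  δ = -0.1420

δ = -0.1420, a = 3.4990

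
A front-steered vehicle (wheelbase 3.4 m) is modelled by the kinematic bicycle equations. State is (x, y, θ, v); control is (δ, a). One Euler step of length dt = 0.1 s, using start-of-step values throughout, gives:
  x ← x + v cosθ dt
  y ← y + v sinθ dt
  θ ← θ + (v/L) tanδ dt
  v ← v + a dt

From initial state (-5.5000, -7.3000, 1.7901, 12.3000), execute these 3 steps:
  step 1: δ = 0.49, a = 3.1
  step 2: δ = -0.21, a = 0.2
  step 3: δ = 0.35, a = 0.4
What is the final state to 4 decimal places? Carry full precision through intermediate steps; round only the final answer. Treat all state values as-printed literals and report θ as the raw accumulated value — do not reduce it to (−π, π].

after step 1 (δ=0.49, a=3.1): (-5.767587, -6.099460, 1.983061, 12.610000)
after step 2 (δ=-0.21, a=0.2): (-6.272851, -4.944111, 1.904010, 12.630000)
after step 3 (δ=0.35, a=0.4): (-6.685955, -3.750581, 2.039608, 12.670000)

(-6.6860, -3.7506, 2.0396, 12.6700)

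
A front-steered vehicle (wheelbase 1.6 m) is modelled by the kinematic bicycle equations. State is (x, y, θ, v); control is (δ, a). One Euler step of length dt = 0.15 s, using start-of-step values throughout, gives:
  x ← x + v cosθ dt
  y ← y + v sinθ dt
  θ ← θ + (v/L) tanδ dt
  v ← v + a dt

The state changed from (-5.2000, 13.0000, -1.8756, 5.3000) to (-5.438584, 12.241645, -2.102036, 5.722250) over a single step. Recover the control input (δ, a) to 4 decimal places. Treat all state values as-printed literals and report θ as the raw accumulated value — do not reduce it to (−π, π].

a = (v'−v)/dt = (0.422250)/0.15 = 2.8150
Δθ = θ'−θ = -0.226436;  (v·dt/L) = 5.3000·0.15/1.6 = 0.496875
tan δ = Δθ·L/(v·dt) = -0.455720  →  δ = -0.4276

δ = -0.4276, a = 2.8150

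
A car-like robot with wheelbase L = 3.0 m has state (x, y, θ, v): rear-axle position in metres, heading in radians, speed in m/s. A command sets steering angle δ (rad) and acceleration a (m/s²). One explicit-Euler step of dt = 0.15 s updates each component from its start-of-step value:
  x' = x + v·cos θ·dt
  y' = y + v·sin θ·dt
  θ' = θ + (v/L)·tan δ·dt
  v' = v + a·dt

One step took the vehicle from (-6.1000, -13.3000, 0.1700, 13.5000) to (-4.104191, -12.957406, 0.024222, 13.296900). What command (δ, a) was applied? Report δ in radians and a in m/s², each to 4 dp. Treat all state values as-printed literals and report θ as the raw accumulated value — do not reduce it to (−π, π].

δ = -0.2127, a = -1.3540

a = (v'−v)/dt = (-0.203100)/0.15 = -1.3540
Δθ = θ'−θ = -0.145778;  (v·dt/L) = 13.5000·0.15/3.0 = 0.675000
tan δ = Δθ·L/(v·dt) = -0.215967  →  δ = -0.2127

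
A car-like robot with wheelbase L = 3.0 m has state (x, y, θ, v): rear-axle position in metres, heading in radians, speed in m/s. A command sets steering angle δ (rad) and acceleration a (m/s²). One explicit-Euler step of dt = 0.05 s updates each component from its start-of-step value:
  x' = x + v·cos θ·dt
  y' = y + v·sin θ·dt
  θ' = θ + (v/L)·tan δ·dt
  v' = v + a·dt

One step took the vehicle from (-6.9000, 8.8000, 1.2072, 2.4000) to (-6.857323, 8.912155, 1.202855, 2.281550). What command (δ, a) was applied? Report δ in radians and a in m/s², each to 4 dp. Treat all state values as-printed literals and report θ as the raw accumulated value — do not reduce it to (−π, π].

δ = -0.1082, a = -2.3690

a = (v'−v)/dt = (-0.118450)/0.05 = -2.3690
Δθ = θ'−θ = -0.004345;  (v·dt/L) = 2.4000·0.05/3.0 = 0.040000
tan δ = Δθ·L/(v·dt) = -0.108625  →  δ = -0.1082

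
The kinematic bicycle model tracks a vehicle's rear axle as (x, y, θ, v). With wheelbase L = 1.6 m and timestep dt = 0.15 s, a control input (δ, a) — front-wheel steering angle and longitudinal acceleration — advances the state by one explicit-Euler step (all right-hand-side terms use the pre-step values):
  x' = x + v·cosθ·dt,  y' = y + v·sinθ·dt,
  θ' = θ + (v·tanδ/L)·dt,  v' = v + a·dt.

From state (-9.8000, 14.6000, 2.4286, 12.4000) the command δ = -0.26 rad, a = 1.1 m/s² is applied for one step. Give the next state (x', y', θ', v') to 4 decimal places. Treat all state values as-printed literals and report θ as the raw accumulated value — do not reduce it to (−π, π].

x' = -9.8000 + 12.4000·cos(2.4286)·0.15 = -11.2069
y' = 14.6000 + 12.4000·sin(2.4286)·0.15 = 15.8166
θ' = 2.4286 + (12.4000/1.6)·tan(-0.26)·0.15 = 2.1193
v' = 12.4000 + 1.1000·0.15 = 12.5650

(-11.2069, 15.8166, 2.1193, 12.5650)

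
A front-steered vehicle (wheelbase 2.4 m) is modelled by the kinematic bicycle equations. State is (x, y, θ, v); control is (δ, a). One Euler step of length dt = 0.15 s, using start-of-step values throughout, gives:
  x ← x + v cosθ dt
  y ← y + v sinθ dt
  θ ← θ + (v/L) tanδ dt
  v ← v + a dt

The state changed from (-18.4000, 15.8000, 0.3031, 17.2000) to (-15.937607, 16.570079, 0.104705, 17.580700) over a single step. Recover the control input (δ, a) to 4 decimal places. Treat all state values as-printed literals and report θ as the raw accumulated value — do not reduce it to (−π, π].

δ = -0.1825, a = 2.5380

a = (v'−v)/dt = (0.380700)/0.15 = 2.5380
Δθ = θ'−θ = -0.198395;  (v·dt/L) = 17.2000·0.15/2.4 = 1.075000
tan δ = Δθ·L/(v·dt) = -0.184553  →  δ = -0.1825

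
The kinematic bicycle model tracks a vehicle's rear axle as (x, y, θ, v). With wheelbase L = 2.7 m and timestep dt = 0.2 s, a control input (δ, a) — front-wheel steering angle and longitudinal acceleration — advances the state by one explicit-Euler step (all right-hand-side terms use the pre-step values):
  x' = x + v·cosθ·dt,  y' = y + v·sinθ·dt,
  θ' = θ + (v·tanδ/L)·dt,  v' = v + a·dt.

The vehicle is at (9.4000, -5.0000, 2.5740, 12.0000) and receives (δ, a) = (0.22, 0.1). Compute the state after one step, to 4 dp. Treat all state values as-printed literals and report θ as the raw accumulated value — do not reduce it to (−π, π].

(7.3763, -3.7098, 2.7728, 12.0200)

x' = 9.4000 + 12.0000·cos(2.5740)·0.2 = 7.3763
y' = -5.0000 + 12.0000·sin(2.5740)·0.2 = -3.7098
θ' = 2.5740 + (12.0000/2.7)·tan(0.22)·0.2 = 2.7728
v' = 12.0000 + 0.1000·0.2 = 12.0200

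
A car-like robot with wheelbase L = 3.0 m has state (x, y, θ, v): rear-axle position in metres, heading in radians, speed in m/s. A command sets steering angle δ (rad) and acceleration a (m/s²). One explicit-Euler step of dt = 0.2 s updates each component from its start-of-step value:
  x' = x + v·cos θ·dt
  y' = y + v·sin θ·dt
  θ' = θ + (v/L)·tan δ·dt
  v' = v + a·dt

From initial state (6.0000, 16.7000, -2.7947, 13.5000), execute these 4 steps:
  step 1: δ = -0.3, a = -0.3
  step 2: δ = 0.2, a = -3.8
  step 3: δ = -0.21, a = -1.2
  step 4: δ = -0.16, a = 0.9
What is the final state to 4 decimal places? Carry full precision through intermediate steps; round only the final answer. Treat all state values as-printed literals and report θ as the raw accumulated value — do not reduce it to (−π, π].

(-4.1599, 14.7965, -3.2055, 12.6200)

after step 1 (δ=-0.3, a=-0.3): (3.460829, 15.782062, -3.073103, 13.440000)
after step 2 (δ=0.2, a=-3.8): (0.779131, 15.598104, -2.891474, 12.680000)
after step 3 (δ=-0.21, a=-1.2): (-1.677957, 14.970397, -3.071651, 12.440000)
after step 4 (δ=-0.16, a=0.9): (-4.159874, 14.796524, -3.205488, 12.620000)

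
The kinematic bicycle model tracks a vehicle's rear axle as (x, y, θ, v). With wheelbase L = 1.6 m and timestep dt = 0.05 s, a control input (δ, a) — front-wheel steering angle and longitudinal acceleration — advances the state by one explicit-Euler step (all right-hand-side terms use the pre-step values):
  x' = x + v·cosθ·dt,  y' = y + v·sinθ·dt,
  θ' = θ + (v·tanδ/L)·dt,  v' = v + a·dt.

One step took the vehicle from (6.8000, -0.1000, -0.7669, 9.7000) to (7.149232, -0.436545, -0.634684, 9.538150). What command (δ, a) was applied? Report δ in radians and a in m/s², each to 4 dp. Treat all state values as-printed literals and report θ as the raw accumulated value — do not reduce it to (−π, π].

δ = 0.4113, a = -3.2370

a = (v'−v)/dt = (-0.161850)/0.05 = -3.2370
Δθ = θ'−θ = 0.132216;  (v·dt/L) = 9.7000·0.05/1.6 = 0.303125
tan δ = Δθ·L/(v·dt) = 0.436176  →  δ = 0.4113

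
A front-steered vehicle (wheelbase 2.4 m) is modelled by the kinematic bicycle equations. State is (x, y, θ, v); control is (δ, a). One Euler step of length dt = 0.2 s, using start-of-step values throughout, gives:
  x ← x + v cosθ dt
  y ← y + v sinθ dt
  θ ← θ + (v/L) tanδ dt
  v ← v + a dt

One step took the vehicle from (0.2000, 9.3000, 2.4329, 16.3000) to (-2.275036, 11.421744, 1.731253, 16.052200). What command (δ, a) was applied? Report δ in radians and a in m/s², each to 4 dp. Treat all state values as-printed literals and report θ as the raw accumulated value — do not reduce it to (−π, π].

δ = -0.4768, a = -1.2390

a = (v'−v)/dt = (-0.247800)/0.2 = -1.2390
Δθ = θ'−θ = -0.701647;  (v·dt/L) = 16.3000·0.2/2.4 = 1.358333
tan δ = Δθ·L/(v·dt) = -0.516550  →  δ = -0.4768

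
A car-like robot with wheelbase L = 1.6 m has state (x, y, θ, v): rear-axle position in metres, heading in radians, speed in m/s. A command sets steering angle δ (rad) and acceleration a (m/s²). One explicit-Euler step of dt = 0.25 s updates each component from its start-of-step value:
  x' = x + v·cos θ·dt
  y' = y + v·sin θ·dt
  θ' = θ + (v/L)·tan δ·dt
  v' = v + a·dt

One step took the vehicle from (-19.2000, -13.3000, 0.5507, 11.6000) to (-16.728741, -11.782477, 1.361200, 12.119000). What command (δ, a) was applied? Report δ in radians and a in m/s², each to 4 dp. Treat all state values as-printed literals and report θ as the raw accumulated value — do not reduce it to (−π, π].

a = (v'−v)/dt = (0.519000)/0.25 = 2.0760
Δθ = θ'−θ = 0.810500;  (v·dt/L) = 11.6000·0.25/1.6 = 1.812500
tan δ = Δθ·L/(v·dt) = 0.447172  →  δ = 0.4205

δ = 0.4205, a = 2.0760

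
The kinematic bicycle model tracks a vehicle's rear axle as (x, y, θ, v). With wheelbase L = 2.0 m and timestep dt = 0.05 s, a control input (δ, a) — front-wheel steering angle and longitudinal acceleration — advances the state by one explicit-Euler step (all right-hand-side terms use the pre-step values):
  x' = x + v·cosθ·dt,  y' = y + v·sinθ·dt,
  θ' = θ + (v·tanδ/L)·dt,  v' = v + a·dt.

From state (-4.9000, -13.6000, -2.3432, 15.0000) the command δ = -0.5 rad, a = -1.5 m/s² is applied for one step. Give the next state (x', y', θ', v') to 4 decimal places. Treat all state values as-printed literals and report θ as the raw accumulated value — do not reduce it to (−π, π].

(-5.4234, -14.1372, -2.5481, 14.9250)

x' = -4.9000 + 15.0000·cos(-2.3432)·0.05 = -5.4234
y' = -13.6000 + 15.0000·sin(-2.3432)·0.05 = -14.1372
θ' = -2.3432 + (15.0000/2.0)·tan(-0.5)·0.05 = -2.5481
v' = 15.0000 − 1.5000·0.05 = 14.9250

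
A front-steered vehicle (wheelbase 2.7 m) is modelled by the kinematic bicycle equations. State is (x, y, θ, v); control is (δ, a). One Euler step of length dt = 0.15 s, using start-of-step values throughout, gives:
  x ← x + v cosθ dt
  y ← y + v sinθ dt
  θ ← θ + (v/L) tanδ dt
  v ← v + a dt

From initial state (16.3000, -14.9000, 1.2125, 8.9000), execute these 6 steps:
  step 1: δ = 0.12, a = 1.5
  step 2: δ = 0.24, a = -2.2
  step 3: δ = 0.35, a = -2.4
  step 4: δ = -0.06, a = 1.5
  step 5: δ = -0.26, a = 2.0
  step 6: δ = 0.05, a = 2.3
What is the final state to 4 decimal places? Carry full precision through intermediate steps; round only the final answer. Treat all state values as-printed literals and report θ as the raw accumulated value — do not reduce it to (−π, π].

(17.6311, -7.1502, 1.4433, 9.3050)

after step 1 (δ=0.12, a=1.5): (16.768157, -13.649778, 1.272120, 9.125000)
after step 2 (δ=0.24, a=-2.2): (17.170919, -12.341627, 1.396178, 8.795000)
after step 3 (δ=0.35, a=-2.4): (17.400116, -11.042439, 1.574535, 8.435000)
after step 4 (δ=-0.06, a=1.5): (17.395386, -9.777198, 1.546384, 8.660000)
after step 5 (δ=-0.26, a=2.0): (17.427095, -8.478585, 1.418398, 8.960000)
after step 6 (δ=0.05, a=2.3): (17.631126, -7.150162, 1.443308, 9.305000)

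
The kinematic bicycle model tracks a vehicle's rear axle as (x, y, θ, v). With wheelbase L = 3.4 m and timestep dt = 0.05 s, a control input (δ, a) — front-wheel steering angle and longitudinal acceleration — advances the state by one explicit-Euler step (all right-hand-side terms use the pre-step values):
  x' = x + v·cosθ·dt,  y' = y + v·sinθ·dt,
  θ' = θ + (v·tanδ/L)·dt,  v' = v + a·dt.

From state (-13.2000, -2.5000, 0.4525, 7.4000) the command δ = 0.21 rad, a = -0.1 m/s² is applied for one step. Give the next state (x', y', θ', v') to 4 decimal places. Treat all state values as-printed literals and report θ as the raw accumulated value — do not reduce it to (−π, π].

(-12.8672, -2.3382, 0.4757, 7.3950)

x' = -13.2000 + 7.4000·cos(0.4525)·0.05 = -12.8672
y' = -2.5000 + 7.4000·sin(0.4525)·0.05 = -2.3382
θ' = 0.4525 + (7.4000/3.4)·tan(0.21)·0.05 = 0.4757
v' = 7.4000 − 0.1000·0.05 = 7.3950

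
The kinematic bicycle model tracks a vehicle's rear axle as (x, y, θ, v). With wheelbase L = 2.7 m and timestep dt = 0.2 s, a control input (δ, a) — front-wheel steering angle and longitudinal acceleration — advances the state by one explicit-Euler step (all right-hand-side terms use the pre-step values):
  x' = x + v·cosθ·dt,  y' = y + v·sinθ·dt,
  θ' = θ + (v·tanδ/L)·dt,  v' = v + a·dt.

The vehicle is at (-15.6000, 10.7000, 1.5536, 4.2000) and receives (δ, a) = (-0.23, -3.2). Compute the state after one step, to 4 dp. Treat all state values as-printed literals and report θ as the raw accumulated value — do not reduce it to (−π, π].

(-15.5856, 11.5399, 1.4808, 3.5600)

x' = -15.6000 + 4.2000·cos(1.5536)·0.2 = -15.5856
y' = 10.7000 + 4.2000·sin(1.5536)·0.2 = 11.5399
θ' = 1.5536 + (4.2000/2.7)·tan(-0.23)·0.2 = 1.4808
v' = 4.2000 − 3.2000·0.2 = 3.5600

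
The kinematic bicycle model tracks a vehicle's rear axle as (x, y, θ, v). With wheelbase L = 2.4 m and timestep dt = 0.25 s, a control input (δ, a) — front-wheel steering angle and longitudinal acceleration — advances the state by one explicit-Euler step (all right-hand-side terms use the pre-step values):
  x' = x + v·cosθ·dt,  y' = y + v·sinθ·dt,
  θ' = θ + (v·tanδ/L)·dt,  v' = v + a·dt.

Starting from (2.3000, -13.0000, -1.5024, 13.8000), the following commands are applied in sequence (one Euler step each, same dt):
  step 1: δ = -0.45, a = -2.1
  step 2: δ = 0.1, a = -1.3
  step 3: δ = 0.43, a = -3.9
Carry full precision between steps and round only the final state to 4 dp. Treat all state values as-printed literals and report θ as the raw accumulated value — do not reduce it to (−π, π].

(-0.9245, -21.9921, -1.4394, 11.9750)

after step 1 (δ=-0.45, a=-2.1): (2.535783, -16.441933, -2.196792, 13.275000)
after step 2 (δ=0.1, a=-1.3): (0.591314, -19.131383, -2.058048, 12.950000)
after step 3 (δ=0.43, a=-3.9): (-0.924480, -21.992113, -1.439387, 11.975000)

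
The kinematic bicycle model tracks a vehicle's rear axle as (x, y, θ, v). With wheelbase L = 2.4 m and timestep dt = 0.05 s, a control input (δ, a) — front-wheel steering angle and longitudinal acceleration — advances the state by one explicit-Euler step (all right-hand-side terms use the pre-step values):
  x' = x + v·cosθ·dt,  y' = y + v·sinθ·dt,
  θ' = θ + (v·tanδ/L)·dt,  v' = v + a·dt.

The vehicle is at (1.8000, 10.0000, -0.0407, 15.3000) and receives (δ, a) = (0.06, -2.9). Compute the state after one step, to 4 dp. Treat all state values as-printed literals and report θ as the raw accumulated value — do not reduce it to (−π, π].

(2.5644, 9.9689, -0.0216, 15.1550)

x' = 1.8000 + 15.3000·cos(-0.0407)·0.05 = 2.5644
y' = 10.0000 + 15.3000·sin(-0.0407)·0.05 = 9.9689
θ' = -0.0407 + (15.3000/2.4)·tan(0.06)·0.05 = -0.0216
v' = 15.3000 − 2.9000·0.05 = 15.1550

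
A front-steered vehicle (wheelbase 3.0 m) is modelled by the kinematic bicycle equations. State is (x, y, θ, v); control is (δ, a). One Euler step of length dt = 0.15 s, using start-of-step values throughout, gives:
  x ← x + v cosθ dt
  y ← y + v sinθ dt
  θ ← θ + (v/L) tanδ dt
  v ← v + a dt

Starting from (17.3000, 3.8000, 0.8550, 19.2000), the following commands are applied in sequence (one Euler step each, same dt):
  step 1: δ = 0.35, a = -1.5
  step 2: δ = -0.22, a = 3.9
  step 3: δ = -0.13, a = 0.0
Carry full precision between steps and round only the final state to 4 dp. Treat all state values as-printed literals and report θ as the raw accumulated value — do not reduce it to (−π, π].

(21.8087, 11.0897, 0.8654, 19.5600)

after step 1 (δ=0.35, a=-1.5): (19.189909, 5.973164, 1.205427, 18.975000)
after step 2 (δ=-0.22, a=3.9): (20.206857, 8.631539, 0.993268, 19.560000)
after step 3 (δ=-0.13, a=0.0): (21.808688, 11.089688, 0.865407, 19.560000)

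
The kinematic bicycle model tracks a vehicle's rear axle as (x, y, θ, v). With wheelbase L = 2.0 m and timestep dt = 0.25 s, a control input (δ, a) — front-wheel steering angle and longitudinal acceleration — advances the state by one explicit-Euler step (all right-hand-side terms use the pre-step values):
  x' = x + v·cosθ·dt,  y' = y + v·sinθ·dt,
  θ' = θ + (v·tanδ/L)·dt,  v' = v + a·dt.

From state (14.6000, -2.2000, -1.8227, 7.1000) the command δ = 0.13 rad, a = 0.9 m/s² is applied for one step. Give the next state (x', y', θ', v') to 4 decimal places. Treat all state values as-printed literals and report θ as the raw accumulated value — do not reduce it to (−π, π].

x' = 14.6000 + 7.1000·cos(-1.8227)·0.25 = 14.1576
y' = -2.2000 + 7.1000·sin(-1.8227)·0.25 = -3.9190
θ' = -1.8227 + (7.1000/2.0)·tan(0.13)·0.25 = -1.7067
v' = 7.1000 + 0.9000·0.25 = 7.3250

(14.1576, -3.9190, -1.7067, 7.3250)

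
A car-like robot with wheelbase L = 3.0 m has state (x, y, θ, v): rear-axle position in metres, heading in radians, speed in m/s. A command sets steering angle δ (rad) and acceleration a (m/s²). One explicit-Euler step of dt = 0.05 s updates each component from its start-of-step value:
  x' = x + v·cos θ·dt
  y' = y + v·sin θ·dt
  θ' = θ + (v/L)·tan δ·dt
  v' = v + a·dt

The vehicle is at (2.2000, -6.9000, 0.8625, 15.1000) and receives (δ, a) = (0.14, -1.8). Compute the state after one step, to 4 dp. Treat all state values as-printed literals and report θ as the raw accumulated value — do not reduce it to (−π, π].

x' = 2.2000 + 15.1000·cos(0.8625)·0.05 = 2.6912
y' = -6.9000 + 15.1000·sin(0.8625)·0.05 = -6.3266
θ' = 0.8625 + (15.1000/3.0)·tan(0.14)·0.05 = 0.8980
v' = 15.1000 − 1.8000·0.05 = 15.0100

(2.6912, -6.3266, 0.8980, 15.0100)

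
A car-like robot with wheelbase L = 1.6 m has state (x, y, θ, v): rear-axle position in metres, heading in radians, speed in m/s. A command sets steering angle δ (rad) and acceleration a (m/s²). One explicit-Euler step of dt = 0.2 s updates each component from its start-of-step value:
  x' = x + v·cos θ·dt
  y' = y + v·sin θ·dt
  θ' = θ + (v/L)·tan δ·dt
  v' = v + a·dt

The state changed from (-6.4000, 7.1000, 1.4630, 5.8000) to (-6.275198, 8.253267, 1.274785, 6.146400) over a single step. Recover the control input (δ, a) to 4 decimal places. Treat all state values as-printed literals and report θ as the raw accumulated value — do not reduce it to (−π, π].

a = (v'−v)/dt = (0.346400)/0.2 = 1.7320
Δθ = θ'−θ = -0.188215;  (v·dt/L) = 5.8000·0.2/1.6 = 0.725000
tan δ = Δθ·L/(v·dt) = -0.259607  →  δ = -0.2540

δ = -0.2540, a = 1.7320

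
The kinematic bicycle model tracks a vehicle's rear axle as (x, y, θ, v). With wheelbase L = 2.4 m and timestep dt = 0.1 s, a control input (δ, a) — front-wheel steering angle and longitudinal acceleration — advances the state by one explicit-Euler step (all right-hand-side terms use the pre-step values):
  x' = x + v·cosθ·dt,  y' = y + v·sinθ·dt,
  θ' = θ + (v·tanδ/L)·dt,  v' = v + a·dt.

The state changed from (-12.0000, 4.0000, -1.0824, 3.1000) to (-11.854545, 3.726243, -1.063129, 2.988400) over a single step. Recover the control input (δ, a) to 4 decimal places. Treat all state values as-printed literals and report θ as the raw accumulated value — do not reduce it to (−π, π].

δ = 0.1481, a = -1.1160

a = (v'−v)/dt = (-0.111600)/0.1 = -1.1160
Δθ = θ'−θ = 0.019271;  (v·dt/L) = 3.1000·0.1/2.4 = 0.129167
tan δ = Δθ·L/(v·dt) = 0.149195  →  δ = 0.1481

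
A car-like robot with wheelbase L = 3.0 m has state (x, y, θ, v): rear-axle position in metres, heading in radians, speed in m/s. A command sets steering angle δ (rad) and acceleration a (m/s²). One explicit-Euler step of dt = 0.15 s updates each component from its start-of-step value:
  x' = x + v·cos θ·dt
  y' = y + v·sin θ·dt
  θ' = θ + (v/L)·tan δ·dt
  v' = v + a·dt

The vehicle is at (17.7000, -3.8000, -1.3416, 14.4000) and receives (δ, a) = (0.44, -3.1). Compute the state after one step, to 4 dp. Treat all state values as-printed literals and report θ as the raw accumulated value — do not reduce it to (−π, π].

x' = 17.7000 + 14.4000·cos(-1.3416)·0.15 = 18.1907
y' = -3.8000 + 14.4000·sin(-1.3416)·0.15 = -5.9035
θ' = -1.3416 + (14.4000/3.0)·tan(0.44)·0.15 = -1.0026
v' = 14.4000 − 3.1000·0.15 = 13.9350

(18.1907, -5.9035, -1.0026, 13.9350)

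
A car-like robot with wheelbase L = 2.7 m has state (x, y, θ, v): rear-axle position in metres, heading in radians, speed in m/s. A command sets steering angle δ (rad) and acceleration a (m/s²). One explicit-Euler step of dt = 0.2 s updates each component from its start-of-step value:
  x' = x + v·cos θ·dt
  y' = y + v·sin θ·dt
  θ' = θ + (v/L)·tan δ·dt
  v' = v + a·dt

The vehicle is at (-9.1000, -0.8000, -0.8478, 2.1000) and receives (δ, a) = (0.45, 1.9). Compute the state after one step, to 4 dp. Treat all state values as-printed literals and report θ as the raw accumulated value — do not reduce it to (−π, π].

x' = -9.1000 + 2.1000·cos(-0.8478)·0.2 = -8.8221
y' = -0.8000 + 2.1000·sin(-0.8478)·0.2 = -1.1149
θ' = -0.8478 + (2.1000/2.7)·tan(0.45)·0.2 = -0.7727
v' = 2.1000 + 1.9000·0.2 = 2.4800

(-8.8221, -1.1149, -0.7727, 2.4800)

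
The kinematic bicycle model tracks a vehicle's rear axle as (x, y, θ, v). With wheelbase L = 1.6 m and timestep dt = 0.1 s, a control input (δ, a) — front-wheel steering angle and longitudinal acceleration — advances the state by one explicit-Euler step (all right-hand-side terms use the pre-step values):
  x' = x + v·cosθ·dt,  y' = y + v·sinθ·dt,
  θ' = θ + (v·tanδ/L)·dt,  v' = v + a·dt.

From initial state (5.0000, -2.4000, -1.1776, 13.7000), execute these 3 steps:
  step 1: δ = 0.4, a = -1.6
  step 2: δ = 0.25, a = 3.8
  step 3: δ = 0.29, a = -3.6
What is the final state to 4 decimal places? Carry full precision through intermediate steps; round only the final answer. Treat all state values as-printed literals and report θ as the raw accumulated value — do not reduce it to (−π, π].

(7.6023, -5.4367, -0.3399, 13.5600)

after step 1 (δ=0.4, a=-1.6): (5.524906, -3.665454, -0.815583, 13.540000)
after step 2 (δ=0.25, a=3.8): (6.452996, -4.651336, -0.599500, 13.920000)
after step 3 (δ=0.29, a=-3.6): (7.602256, -5.436744, -0.339881, 13.560000)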